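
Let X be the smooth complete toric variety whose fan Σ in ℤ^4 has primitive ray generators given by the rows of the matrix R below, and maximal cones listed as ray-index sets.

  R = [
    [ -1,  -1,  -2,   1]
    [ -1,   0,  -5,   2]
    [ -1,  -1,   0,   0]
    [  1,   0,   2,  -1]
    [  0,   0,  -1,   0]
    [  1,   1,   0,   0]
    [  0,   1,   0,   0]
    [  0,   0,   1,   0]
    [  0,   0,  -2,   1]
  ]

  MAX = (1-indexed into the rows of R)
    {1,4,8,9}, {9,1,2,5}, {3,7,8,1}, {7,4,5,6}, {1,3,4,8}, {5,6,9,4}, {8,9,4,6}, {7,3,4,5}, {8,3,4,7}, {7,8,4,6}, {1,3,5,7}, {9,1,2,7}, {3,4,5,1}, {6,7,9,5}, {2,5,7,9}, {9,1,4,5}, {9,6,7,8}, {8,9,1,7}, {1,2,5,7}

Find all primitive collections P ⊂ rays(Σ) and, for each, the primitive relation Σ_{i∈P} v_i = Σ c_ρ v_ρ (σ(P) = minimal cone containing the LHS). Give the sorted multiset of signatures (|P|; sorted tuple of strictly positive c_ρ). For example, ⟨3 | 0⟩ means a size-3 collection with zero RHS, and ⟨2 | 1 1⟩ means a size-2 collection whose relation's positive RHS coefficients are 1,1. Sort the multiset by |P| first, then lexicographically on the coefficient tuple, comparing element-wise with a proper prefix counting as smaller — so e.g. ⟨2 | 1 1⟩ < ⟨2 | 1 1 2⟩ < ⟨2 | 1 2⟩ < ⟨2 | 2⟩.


Δ(Σ) — 9 vertices, 11 min non-faces:

  {3,6}:  v_{3} + v_{6} = 0 — sig = ⟨2 | 0⟩
  {5,8}:  v_{5} + v_{8} = 0 — sig = ⟨2 | 0⟩
  {1,6}:  v_{1} + v_{6} = v_{9} — sig = ⟨2 | 1⟩
  {3,9}:  v_{3} + v_{9} = v_{1} — sig = ⟨2 | 1⟩
  {2,4}:  v_{2} + v_{4} = v_{5} + v_{9} — sig = ⟨2 | 1 1⟩
  {2,8}:  v_{2} + v_{8} = v_{1} + v_{7} + v_{9} — sig = ⟨2 | 1 1 1⟩
  {2,3}:  v_{2} + v_{3} = 2·v_{1} + v_{5} + v_{7} — sig = ⟨2 | 1 1 2⟩
  {2,6}:  v_{2} + v_{6} = v_{5} + v_{7} + 2·v_{9} — sig = ⟨2 | 1 1 2⟩
  {1,4,7}:  v_{1} + v_{4} + v_{7} = 0 — sig = ⟨3 | 0⟩
  {4,7,9}:  v_{4} + v_{7} + v_{9} = v_{6} — sig = ⟨3 | 1⟩
  {1,5,7,9}:  v_{1} + v_{5} + v_{7} + v_{9} = v_{2} — sig = ⟨4 | 1⟩

Sorted signature multiset PRS(X):
[⟨2 | 0⟩, ⟨2 | 0⟩, ⟨2 | 1⟩, ⟨2 | 1⟩, ⟨2 | 1 1⟩, ⟨2 | 1 1 1⟩, ⟨2 | 1 1 2⟩, ⟨2 | 1 1 2⟩, ⟨3 | 0⟩, ⟨3 | 1⟩, ⟨4 | 1⟩]


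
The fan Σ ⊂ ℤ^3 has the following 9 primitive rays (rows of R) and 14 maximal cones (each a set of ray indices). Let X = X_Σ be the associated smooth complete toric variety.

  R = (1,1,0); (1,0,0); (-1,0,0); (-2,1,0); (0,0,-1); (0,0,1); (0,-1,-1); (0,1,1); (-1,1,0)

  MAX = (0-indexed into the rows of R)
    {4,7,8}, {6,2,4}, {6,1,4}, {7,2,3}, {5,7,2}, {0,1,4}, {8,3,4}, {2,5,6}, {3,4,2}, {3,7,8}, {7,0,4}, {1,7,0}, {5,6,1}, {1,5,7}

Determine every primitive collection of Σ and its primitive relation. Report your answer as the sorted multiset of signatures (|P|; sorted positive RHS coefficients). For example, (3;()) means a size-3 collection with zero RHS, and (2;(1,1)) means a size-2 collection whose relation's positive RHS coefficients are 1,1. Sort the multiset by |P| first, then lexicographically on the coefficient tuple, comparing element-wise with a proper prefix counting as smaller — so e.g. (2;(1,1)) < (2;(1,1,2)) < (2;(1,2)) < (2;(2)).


18 collections generate NE(X_Σ); each relation:

  {1,2}:  v_{1} + v_{2} = 0  →  sig = (2;())
  {4,5}:  v_{4} + v_{5} = 0  →  sig = (2;())
  {6,7}:  v_{6} + v_{7} = 0  →  sig = (2;())
  {1,3}:  v_{1} + v_{3} = v_{8}  →  sig = (2;(1))
  {2,8}:  v_{2} + v_{8} = v_{3}  →  sig = (2;(1))
  {0,2}:  v_{0} + v_{2} = v_{4} + v_{7}  →  sig = (2;(1,1))
  {0,5}:  v_{0} + v_{5} = v_{1} + v_{7}  →  sig = (2;(1,1))
  {0,6}:  v_{0} + v_{6} = v_{1} + v_{4}  →  sig = (2;(1,1))
  {1,8}:  v_{1} + v_{8} = v_{4} + v_{7}  →  sig = (2;(1,1))
  {5,8}:  v_{5} + v_{8} = v_{2} + v_{7}  →  sig = (2;(1,1))
  {6,8}:  v_{6} + v_{8} = v_{2} + v_{4}  →  sig = (2;(1,1))
  {0,3}:  v_{0} + v_{3} = v_{4} + v_{7} + v_{8}  →  sig = (2;(1,1,1))
  {3,5}:  v_{3} + v_{5} = 2·v_{2} + v_{7}  →  sig = (2;(1,2))
  {3,6}:  v_{3} + v_{6} = 2·v_{2} + v_{4}  →  sig = (2;(1,2))
  {0,8}:  v_{0} + v_{8} = 2·v_{4} + 2·v_{7}  →  sig = (2;(2,2))
  {1,4,7}:  v_{1} + v_{4} + v_{7} = v_{0}  →  sig = (3;(1))
  {2,4,7}:  v_{2} + v_{4} + v_{7} = v_{8}  →  sig = (3;(1))
  {3,4,7}:  v_{3} + v_{4} + v_{7} = 2·v_{8}  →  sig = (3;(2))

so the primitive-relation signature multiset is
    (2;())
    (2;())
    (2;())
    (2;(1))
    (2;(1))
    (2;(1,1))
    (2;(1,1))
    (2;(1,1))
    (2;(1,1))
    (2;(1,1))
    (2;(1,1))
    (2;(1,1,1))
    (2;(1,2))
    (2;(1,2))
    (2;(2,2))
    (3;(1))
    (3;(1))
    (3;(2))


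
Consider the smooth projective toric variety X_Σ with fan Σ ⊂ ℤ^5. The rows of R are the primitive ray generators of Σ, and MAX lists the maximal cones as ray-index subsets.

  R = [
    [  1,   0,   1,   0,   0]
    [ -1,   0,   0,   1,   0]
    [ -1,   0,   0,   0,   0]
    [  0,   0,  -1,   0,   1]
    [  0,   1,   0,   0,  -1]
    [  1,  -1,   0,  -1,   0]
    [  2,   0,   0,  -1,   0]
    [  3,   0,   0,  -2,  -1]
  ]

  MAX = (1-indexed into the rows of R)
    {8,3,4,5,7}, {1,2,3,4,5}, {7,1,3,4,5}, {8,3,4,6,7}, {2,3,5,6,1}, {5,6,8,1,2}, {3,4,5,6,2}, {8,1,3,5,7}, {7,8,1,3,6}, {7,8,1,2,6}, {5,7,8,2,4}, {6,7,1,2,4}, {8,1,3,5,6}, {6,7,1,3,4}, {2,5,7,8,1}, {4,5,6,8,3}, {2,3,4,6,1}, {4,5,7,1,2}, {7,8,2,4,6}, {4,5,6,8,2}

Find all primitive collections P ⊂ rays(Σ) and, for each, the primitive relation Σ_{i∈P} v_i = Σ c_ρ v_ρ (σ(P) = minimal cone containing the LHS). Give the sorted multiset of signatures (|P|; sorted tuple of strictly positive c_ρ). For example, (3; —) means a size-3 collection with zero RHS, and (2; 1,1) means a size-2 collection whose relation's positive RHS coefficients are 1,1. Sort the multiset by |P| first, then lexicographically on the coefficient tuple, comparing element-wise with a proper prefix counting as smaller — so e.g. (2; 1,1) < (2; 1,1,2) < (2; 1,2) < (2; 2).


Minimal non-faces — 5 found among 8 rays, 20 max cones:

  • {2,3,7}:  v_{2} + v_{3} + v_{7} = 0  so sig = (3; —)
  • {5,6,7}:  v_{5} + v_{6} + v_{7} = v_{8}  so sig = (3; 1)
  • {2,3,8}:  v_{2} + v_{3} + v_{8} = v_{5} + v_{6}  so sig = (3; 1,1)
  • {1,4,8}:  v_{1} + v_{4} + v_{8} = 2·v_{7}  so sig = (3; 2)
  • {1,4,5,6}:  v_{1} + v_{4} + v_{5} + v_{6} = v_{7}  so sig = (4; 1)

Signatures (|P|; sorted positive RHS coefficients), sorted:
    (3; —)
    (3; 1)
    (3; 1,1)
    (3; 2)
    (4; 1)


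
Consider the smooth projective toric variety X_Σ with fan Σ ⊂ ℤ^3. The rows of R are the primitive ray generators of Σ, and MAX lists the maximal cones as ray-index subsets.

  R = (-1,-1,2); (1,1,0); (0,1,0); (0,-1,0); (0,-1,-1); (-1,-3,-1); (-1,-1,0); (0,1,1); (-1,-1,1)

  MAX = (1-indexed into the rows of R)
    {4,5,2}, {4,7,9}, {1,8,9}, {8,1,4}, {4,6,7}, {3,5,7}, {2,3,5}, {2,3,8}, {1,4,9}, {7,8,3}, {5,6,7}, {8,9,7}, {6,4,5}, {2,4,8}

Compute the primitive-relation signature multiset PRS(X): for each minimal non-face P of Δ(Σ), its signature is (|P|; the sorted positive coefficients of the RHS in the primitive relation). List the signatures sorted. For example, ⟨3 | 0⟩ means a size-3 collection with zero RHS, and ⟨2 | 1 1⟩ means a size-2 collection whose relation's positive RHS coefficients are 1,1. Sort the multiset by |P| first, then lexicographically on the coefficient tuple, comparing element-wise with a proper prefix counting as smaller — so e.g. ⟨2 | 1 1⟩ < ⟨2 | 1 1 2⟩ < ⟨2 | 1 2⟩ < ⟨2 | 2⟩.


18 minimal non-faces of Δ(Σ) (on 9 rays):

  • {2,7}:  v_{2} + v_{7} = 0 — sig = ⟨2 | 0⟩
  • {3,4}:  v_{3} + v_{4} = 0 — sig = ⟨2 | 0⟩
  • {5,8}:  v_{5} + v_{8} = 0 — sig = ⟨2 | 0⟩
  • {1,3}:  v_{1} + v_{3} = v_{8} + v_{9} — sig = ⟨2 | 1 1⟩
  • {1,5}:  v_{1} + v_{5} = v_{4} + v_{9} — sig = ⟨2 | 1 1⟩
  • {2,6}:  v_{2} + v_{6} = v_{4} + v_{5} — sig = ⟨2 | 1 1⟩
  • {2,9}:  v_{2} + v_{9} = v_{4} + v_{8} — sig = ⟨2 | 1 1⟩
  • {3,6}:  v_{3} + v_{6} = v_{5} + v_{7} — sig = ⟨2 | 1 1⟩
  • {3,9}:  v_{3} + v_{9} = v_{7} + v_{8} — sig = ⟨2 | 1 1⟩
  • {5,9}:  v_{5} + v_{9} = v_{4} + v_{7} — sig = ⟨2 | 1 1⟩
  • {6,8}:  v_{6} + v_{8} = v_{4} + v_{7} — sig = ⟨2 | 1 1⟩
  • {1,6}:  v_{1} + v_{6} = 2·v_{4} + v_{7} + v_{9} — sig = ⟨2 | 1 1 2⟩
  • {1,7}:  v_{1} + v_{7} = 2·v_{9} — sig = ⟨2 | 2⟩
  • {1,2}:  v_{1} + v_{2} = 2·v_{4} + 2·v_{8} — sig = ⟨2 | 2 2⟩
  • {6,9}:  v_{6} + v_{9} = 2·v_{4} + 2·v_{7} — sig = ⟨2 | 2 2⟩
  • {4,5,7}:  v_{4} + v_{5} + v_{7} = v_{6} — sig = ⟨3 | 1⟩
  • {4,7,8}:  v_{4} + v_{7} + v_{8} = v_{9} — sig = ⟨3 | 1⟩
  • {4,8,9}:  v_{4} + v_{8} + v_{9} = v_{1} — sig = ⟨3 | 1⟩

Sorted signature multiset PRS(X):
    ⟨2 | 0⟩
    ⟨2 | 0⟩
    ⟨2 | 0⟩
    ⟨2 | 1 1⟩
    ⟨2 | 1 1⟩
    ⟨2 | 1 1⟩
    ⟨2 | 1 1⟩
    ⟨2 | 1 1⟩
    ⟨2 | 1 1⟩
    ⟨2 | 1 1⟩
    ⟨2 | 1 1⟩
    ⟨2 | 1 1 2⟩
    ⟨2 | 2⟩
    ⟨2 | 2 2⟩
    ⟨2 | 2 2⟩
    ⟨3 | 1⟩
    ⟨3 | 1⟩
    ⟨3 | 1⟩


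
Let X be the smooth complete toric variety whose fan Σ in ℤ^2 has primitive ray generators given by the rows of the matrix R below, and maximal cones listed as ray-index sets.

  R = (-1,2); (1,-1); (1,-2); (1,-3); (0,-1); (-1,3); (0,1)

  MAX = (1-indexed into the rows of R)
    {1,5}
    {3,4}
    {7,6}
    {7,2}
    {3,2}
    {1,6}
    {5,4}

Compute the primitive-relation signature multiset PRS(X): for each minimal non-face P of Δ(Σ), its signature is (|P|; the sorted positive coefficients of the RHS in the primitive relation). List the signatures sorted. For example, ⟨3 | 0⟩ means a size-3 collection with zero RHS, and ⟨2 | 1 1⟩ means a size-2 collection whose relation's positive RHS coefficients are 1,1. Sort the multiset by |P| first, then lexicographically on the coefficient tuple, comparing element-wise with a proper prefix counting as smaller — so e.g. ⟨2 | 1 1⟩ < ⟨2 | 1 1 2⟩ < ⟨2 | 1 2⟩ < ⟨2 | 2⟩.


Primitive collections (14):

  P={1,3}:  v_{1} + v_{3} = 0  ⇒ sig = ⟨2 | 0⟩
  P={4,6}:  v_{4} + v_{6} = 0  ⇒ sig = ⟨2 | 0⟩
  P={5,7}:  v_{5} + v_{7} = 0  ⇒ sig = ⟨2 | 0⟩
  P={1,2}:  v_{1} + v_{2} = v_{7}  ⇒ sig = ⟨2 | 1⟩
  P={1,4}:  v_{1} + v_{4} = v_{5}  ⇒ sig = ⟨2 | 1⟩
  P={1,7}:  v_{1} + v_{7} = v_{6}  ⇒ sig = ⟨2 | 1⟩
  P={2,5}:  v_{2} + v_{5} = v_{3}  ⇒ sig = ⟨2 | 1⟩
  P={3,5}:  v_{3} + v_{5} = v_{4}  ⇒ sig = ⟨2 | 1⟩
  P={3,6}:  v_{3} + v_{6} = v_{7}  ⇒ sig = ⟨2 | 1⟩
  P={3,7}:  v_{3} + v_{7} = v_{2}  ⇒ sig = ⟨2 | 1⟩
  P={4,7}:  v_{4} + v_{7} = v_{3}  ⇒ sig = ⟨2 | 1⟩
  P={5,6}:  v_{5} + v_{6} = v_{1}  ⇒ sig = ⟨2 | 1⟩
  P={2,4}:  v_{2} + v_{4} = 2·v_{3}  ⇒ sig = ⟨2 | 2⟩
  P={2,6}:  v_{2} + v_{6} = 2·v_{7}  ⇒ sig = ⟨2 | 2⟩

Sorted signature multiset PRS(X):
[⟨2 | 0⟩, ⟨2 | 0⟩, ⟨2 | 0⟩, ⟨2 | 1⟩, ⟨2 | 1⟩, ⟨2 | 1⟩, ⟨2 | 1⟩, ⟨2 | 1⟩, ⟨2 | 1⟩, ⟨2 | 1⟩, ⟨2 | 1⟩, ⟨2 | 1⟩, ⟨2 | 2⟩, ⟨2 | 2⟩]


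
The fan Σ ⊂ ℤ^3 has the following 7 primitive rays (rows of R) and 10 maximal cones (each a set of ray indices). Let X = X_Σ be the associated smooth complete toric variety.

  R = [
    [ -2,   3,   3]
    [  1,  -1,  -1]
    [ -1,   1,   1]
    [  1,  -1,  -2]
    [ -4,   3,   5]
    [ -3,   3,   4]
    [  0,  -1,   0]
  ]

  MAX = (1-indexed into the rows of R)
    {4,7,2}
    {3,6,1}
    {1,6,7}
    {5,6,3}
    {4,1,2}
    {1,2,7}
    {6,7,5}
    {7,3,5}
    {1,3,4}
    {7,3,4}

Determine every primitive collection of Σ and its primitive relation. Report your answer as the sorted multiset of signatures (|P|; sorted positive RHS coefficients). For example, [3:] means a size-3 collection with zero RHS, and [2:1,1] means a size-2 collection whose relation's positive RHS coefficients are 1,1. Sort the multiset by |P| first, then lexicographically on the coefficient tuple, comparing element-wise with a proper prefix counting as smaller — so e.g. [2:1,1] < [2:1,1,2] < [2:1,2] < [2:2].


Primitive collections (9):

  P={2,3}:  v_{2} + v_{3} = 0  →  sig = [2:]
  P={2,5}:  v_{2} + v_{5} = v_{6} + v_{7}  →  sig = [2:1,1]
  P={2,6}:  v_{2} + v_{6} = v_{1} + v_{7}  →  sig = [2:1,1]
  P={4,5}:  v_{4} + v_{5} = 3·v_{3} + v_{7}  →  sig = [2:1,3]
  P={1,5}:  v_{1} + v_{5} = 2·v_{6}  →  sig = [2:2]
  P={4,6}:  v_{4} + v_{6} = 2·v_{3}  →  sig = [2:2]
  P={1,3,7}:  v_{1} + v_{3} + v_{7} = v_{6}  →  sig = [3:1]
  P={1,4,7}:  v_{1} + v_{4} + v_{7} = v_{3}  →  sig = [3:1]
  P={3,6,7}:  v_{3} + v_{6} + v_{7} = v_{5}  →  sig = [3:1]

Signatures (|P|; sorted positive RHS coefficients), sorted:
{ [2:],  [2:1,1] ×2,  [2:1,3],  [2:2] ×2,  [3:1] ×3 }


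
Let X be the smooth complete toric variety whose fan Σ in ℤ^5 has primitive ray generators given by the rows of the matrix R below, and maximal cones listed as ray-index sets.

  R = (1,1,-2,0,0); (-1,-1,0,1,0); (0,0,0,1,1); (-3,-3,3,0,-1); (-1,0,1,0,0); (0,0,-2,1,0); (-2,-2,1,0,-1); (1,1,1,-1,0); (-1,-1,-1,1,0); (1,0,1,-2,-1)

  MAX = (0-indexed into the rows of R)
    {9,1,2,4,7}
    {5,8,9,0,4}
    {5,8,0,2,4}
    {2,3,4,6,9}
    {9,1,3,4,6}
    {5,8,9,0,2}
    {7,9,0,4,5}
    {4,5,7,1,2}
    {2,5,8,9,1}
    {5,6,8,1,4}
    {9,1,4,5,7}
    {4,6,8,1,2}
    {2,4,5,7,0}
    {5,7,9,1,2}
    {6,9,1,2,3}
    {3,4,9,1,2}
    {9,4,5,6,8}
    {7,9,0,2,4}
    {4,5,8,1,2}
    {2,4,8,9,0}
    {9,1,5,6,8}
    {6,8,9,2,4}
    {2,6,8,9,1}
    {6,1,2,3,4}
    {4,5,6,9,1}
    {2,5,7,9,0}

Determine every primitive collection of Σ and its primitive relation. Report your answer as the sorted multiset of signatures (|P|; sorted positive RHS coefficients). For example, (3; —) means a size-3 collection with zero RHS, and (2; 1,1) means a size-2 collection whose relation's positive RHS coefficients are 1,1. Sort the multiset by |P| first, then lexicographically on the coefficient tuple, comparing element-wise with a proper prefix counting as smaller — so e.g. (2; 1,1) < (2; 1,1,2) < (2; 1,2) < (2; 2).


Primitive collections (12):

  • {7,8}:  v_{7} + v_{8} = 0  ⇒ sig = (2; —)
  • {0,1}:  v_{0} + v_{1} = v_{5}  ⇒ sig = (2; 1)
  • {0,3}:  v_{0} + v_{3} = v_{6}  ⇒ sig = (2; 1)
  • {3,5}:  v_{3} + v_{5} = v_{1} + v_{6}  ⇒ sig = (2; 1,1)
  • {6,7}:  v_{6} + v_{7} = v_{1} + v_{4} + v_{9}  ⇒ sig = (2; 1,1,1)
  • {0,6}:  v_{0} + v_{6} = v_{4} + v_{5} + v_{8} + v_{9}  ⇒ sig = (2; 1,1,1,1)
  • {3,8}:  v_{3} + v_{8} = v_{2} + 2·v_{6}  ⇒ sig = (2; 1,2)
  • {3,7}:  v_{3} + v_{7} = 2·v_{1} + v_{2} + 2·v_{4} + 2·v_{9}  ⇒ sig = (2; 1,2,2,2)
  • {2,5,6}:  v_{2} + v_{5} + v_{6} = v_{1} + v_{8}  ⇒ sig = (3; 1,1)
  • {2,4,5,9}:  v_{2} + v_{4} + v_{5} + v_{9} = 0  ⇒ sig = (4; —)
  • {1,4,8,9}:  v_{1} + v_{4} + v_{8} + v_{9} = v_{6}  ⇒ sig = (4; 1)
  • {1,2,4,6,9}:  v_{1} + v_{2} + v_{4} + v_{6} + v_{9} = v_{3}  ⇒ sig = (5; 1)

so the primitive-relation signature multiset is
[(2; —), (2; 1), (2; 1), (2; 1,1), (2; 1,1,1), (2; 1,1,1,1), (2; 1,2), (2; 1,2,2,2), (3; 1,1), (4; —), (4; 1), (5; 1)]


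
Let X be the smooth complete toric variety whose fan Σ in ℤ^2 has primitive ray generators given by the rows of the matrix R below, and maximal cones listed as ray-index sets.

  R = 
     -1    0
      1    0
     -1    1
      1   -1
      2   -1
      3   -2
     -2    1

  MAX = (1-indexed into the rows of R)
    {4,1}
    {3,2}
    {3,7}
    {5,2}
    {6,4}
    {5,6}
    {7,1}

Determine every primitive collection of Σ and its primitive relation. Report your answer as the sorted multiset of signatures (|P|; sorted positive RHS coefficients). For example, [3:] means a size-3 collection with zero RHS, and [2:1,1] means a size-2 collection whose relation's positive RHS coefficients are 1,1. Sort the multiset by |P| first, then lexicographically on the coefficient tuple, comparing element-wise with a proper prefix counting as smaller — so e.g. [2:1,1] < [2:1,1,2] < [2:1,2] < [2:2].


Minimal non-faces — 14 found among 7 rays, 7 max cones:

  P = {1,2}:  v_{1} + v_{2} = 0 — sig = [2:]
  P = {3,4}:  v_{3} + v_{4} = 0 — sig = [2:]
  P = {5,7}:  v_{5} + v_{7} = 0 — sig = [2:]
  P = {1,3}:  v_{1} + v_{3} = v_{7} — sig = [2:1]
  P = {1,5}:  v_{1} + v_{5} = v_{4} — sig = [2:1]
  P = {2,4}:  v_{2} + v_{4} = v_{5} — sig = [2:1]
  P = {2,7}:  v_{2} + v_{7} = v_{3} — sig = [2:1]
  P = {3,5}:  v_{3} + v_{5} = v_{2} — sig = [2:1]
  P = {3,6}:  v_{3} + v_{6} = v_{5} — sig = [2:1]
  P = {4,5}:  v_{4} + v_{5} = v_{6} — sig = [2:1]
  P = {4,7}:  v_{4} + v_{7} = v_{1} — sig = [2:1]
  P = {6,7}:  v_{6} + v_{7} = v_{4} — sig = [2:1]
  P = {1,6}:  v_{1} + v_{6} = 2·v_{4} — sig = [2:2]
  P = {2,6}:  v_{2} + v_{6} = 2·v_{5} — sig = [2:2]

Signatures (|P|; sorted positive RHS coefficients), sorted:
    |P|=2: 14 collections, coeffs (), (), (), (1), (1), (1), (1), (1), (1), (1), (1), (1), (2), (2)


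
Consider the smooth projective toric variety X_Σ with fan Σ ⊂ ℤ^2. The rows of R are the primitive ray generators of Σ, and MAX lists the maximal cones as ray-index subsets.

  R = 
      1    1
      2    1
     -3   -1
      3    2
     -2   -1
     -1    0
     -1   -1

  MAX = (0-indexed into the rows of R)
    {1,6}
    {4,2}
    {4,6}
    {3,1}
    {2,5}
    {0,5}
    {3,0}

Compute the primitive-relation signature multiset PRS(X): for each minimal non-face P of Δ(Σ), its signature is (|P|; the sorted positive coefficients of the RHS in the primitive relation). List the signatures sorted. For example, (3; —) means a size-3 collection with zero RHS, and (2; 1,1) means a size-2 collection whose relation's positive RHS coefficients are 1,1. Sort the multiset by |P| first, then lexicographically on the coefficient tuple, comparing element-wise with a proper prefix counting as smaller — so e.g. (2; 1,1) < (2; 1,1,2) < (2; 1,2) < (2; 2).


Primitive collections (14):

  {0,6}:  v_{0} + v_{6} = 0  ⟹  sig = (2; —)
  {1,4}:  v_{1} + v_{4} = 0  ⟹  sig = (2; —)
  {0,1}:  v_{0} + v_{1} = v_{3}  ⟹  sig = (2; 1)
  {0,4}:  v_{0} + v_{4} = v_{5}  ⟹  sig = (2; 1)
  {1,2}:  v_{1} + v_{2} = v_{5}  ⟹  sig = (2; 1)
  {1,5}:  v_{1} + v_{5} = v_{0}  ⟹  sig = (2; 1)
  {3,4}:  v_{3} + v_{4} = v_{0}  ⟹  sig = (2; 1)
  {3,6}:  v_{3} + v_{6} = v_{1}  ⟹  sig = (2; 1)
  {4,5}:  v_{4} + v_{5} = v_{2}  ⟹  sig = (2; 1)
  {5,6}:  v_{5} + v_{6} = v_{4}  ⟹  sig = (2; 1)
  {2,3}:  v_{2} + v_{3} = v_{0} + v_{5}  ⟹  sig = (2; 1,1)
  {0,2}:  v_{0} + v_{2} = 2·v_{5}  ⟹  sig = (2; 2)
  {2,6}:  v_{2} + v_{6} = 2·v_{4}  ⟹  sig = (2; 2)
  {3,5}:  v_{3} + v_{5} = 2·v_{0}  ⟹  sig = (2; 2)

Hence PRS(X_Σ) =
[(2; —), (2; —), (2; 1), (2; 1), (2; 1), (2; 1), (2; 1), (2; 1), (2; 1), (2; 1), (2; 1,1), (2; 2), (2; 2), (2; 2)]


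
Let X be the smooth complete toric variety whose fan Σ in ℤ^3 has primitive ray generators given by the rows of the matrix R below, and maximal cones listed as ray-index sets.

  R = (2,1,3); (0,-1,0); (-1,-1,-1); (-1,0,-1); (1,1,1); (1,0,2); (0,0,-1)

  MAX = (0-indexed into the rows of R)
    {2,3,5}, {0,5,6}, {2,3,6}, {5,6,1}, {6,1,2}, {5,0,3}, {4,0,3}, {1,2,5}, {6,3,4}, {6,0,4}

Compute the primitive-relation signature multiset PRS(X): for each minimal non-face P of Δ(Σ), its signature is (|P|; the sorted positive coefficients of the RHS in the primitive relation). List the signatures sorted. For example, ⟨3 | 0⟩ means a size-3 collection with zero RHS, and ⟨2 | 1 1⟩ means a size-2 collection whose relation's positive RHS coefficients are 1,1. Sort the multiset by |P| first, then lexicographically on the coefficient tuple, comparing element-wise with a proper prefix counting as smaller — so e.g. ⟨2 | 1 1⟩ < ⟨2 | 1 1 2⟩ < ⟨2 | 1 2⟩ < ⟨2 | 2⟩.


Minimal non-faces — 9 found among 7 rays, 10 max cones:

  • {2,4}:  v_{2} + v_{4} = 0  so sig = ⟨2 | 0⟩
  • {0,2}:  v_{0} + v_{2} = v_{5}  so sig = ⟨2 | 1⟩
  • {1,3}:  v_{1} + v_{3} = v_{2}  so sig = ⟨2 | 1⟩
  • {4,5}:  v_{4} + v_{5} = v_{0}  so sig = ⟨2 | 1⟩
  • {1,4}:  v_{1} + v_{4} = v_{5} + v_{6}  so sig = ⟨2 | 1 1⟩
  • {0,1}:  v_{0} + v_{1} = 2·v_{5} + v_{6}  so sig = ⟨2 | 1 2⟩
  • {3,5,6}:  v_{3} + v_{5} + v_{6} = 0  so sig = ⟨3 | 0⟩
  • {0,3,6}:  v_{0} + v_{3} + v_{6} = v_{4}  so sig = ⟨3 | 1⟩
  • {2,5,6}:  v_{2} + v_{5} + v_{6} = v_{1}  so sig = ⟨3 | 1⟩

Signatures (|P|; sorted positive RHS coefficients), sorted:
[⟨2 | 0⟩, ⟨2 | 1⟩, ⟨2 | 1⟩, ⟨2 | 1⟩, ⟨2 | 1 1⟩, ⟨2 | 1 2⟩, ⟨3 | 0⟩, ⟨3 | 1⟩, ⟨3 | 1⟩]


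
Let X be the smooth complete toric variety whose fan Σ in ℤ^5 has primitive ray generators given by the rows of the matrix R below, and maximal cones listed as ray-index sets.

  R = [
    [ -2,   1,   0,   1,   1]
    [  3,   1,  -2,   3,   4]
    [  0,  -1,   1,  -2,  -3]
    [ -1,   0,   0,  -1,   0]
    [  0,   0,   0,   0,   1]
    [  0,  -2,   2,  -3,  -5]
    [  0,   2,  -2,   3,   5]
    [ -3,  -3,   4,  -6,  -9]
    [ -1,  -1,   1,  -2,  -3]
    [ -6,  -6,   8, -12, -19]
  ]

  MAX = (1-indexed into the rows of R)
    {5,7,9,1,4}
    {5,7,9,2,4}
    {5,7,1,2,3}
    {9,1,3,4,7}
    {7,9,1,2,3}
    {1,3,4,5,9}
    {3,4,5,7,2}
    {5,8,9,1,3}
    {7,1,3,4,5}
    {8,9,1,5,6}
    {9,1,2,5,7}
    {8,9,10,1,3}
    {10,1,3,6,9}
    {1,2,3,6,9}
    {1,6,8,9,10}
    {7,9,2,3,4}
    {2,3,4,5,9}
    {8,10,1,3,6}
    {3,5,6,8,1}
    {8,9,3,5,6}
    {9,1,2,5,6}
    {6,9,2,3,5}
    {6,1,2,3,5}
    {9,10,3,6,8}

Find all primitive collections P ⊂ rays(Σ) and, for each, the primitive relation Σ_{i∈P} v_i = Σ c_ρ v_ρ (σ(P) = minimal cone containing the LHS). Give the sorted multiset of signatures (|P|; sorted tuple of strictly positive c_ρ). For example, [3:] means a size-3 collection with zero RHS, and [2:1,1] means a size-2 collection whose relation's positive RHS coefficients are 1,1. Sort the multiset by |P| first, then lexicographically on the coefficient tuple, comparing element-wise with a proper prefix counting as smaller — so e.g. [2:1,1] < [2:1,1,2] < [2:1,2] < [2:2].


|primitive collections| = 14. Relations:

  P={6,7}:  v_{6} + v_{7} = 0 — sig = [2:]
  P={2,8}:  v_{2} + v_{8} = v_{6} — sig = [2:1]
  P={4,6}:  v_{4} + v_{6} = v_{3} + v_{5} + v_{9} — sig = [2:1,1,1]
  P={7,8}:  v_{7} + v_{8} = v_{1} + v_{3} + v_{5} + v_{9} — sig = [2:1,1,1,1]
  P={7,10}:  v_{7} + v_{10} = v_{1} + v_{3} + v_{8} + v_{9} — sig = [2:1,1,1,1]
  P={2,10}:  v_{2} + v_{10} = v_{1} + v_{3} + 2·v_{6} + v_{9} — sig = [2:1,1,1,2]
  P={4,10}:  v_{4} + v_{10} = v_{1} + 2·v_{3} + v_{5} + v_{8} + 2·v_{9} — sig = [2:1,1,1,2,2]
  P={4,8}:  v_{4} + v_{8} = v_{1} + 2·v_{3} + 2·v_{5} + 2·v_{9} — sig = [2:1,2,2,2]
  P={5,10}:  v_{5} + v_{10} = 2·v_{8} — sig = [2:2]
  P={1,2,4}:  v_{1} + v_{2} + v_{4} = v_{7} — sig = [3:1]
  P={3,5,7,9}:  v_{3} + v_{5} + v_{7} + v_{9} = v_{4} — sig = [4:1]
  P={1,2,3,5,9}:  v_{1} + v_{2} + v_{3} + v_{5} + v_{9} = 0 — sig = [5:]
  P={1,3,5,6,9}:  v_{1} + v_{3} + v_{5} + v_{6} + v_{9} = v_{8} — sig = [5:1]
  P={1,3,6,8,9}:  v_{1} + v_{3} + v_{6} + v_{8} + v_{9} = v_{10} — sig = [5:1]

Sorted signature multiset PRS(X):
    |P|=2: 9 collections, coeffs (), (1), (1,1,1), (1,1,1,1), (1,1,1,1), (1,1,1,2), (1,1,1,2,2), (1,2,2,2), (2)
    |P|=3: 1 collection, coeffs (1)
    |P|=4: 1 collection, coeffs (1)
    |P|=5: 3 collections, coeffs (), (1), (1)


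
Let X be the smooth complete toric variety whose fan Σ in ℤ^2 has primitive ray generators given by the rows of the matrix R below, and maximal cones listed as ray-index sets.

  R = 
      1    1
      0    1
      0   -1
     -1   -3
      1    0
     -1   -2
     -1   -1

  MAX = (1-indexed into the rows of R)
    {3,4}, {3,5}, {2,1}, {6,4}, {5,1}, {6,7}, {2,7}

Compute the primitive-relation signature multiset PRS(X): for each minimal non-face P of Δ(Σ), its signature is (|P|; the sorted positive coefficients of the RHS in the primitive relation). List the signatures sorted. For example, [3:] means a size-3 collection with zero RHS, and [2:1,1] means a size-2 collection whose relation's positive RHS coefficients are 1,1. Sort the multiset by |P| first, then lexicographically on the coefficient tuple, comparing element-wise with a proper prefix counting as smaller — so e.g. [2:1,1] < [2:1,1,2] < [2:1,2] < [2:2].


The 14 primitive collections of Σ (r=7, n=2):

  • {1,7}:  v_{1} + v_{7} = 0  so sig = [2:]
  • {2,3}:  v_{2} + v_{3} = 0  so sig = [2:]
  • {1,3}:  v_{1} + v_{3} = v_{5}  so sig = [2:1]
  • {1,6}:  v_{1} + v_{6} = v_{3}  so sig = [2:1]
  • {2,4}:  v_{2} + v_{4} = v_{6}  so sig = [2:1]
  • {2,5}:  v_{2} + v_{5} = v_{1}  so sig = [2:1]
  • {2,6}:  v_{2} + v_{6} = v_{7}  so sig = [2:1]
  • {3,6}:  v_{3} + v_{6} = v_{4}  so sig = [2:1]
  • {3,7}:  v_{3} + v_{7} = v_{6}  so sig = [2:1]
  • {5,7}:  v_{5} + v_{7} = v_{3}  so sig = [2:1]
  • {1,4}:  v_{1} + v_{4} = 2·v_{3}  so sig = [2:2]
  • {4,7}:  v_{4} + v_{7} = 2·v_{6}  so sig = [2:2]
  • {5,6}:  v_{5} + v_{6} = 2·v_{3}  so sig = [2:2]
  • {4,5}:  v_{4} + v_{5} = 3·v_{3}  so sig = [2:3]

Hence PRS(X_Σ) =
    [2:]
    [2:]
    [2:1]
    [2:1]
    [2:1]
    [2:1]
    [2:1]
    [2:1]
    [2:1]
    [2:1]
    [2:2]
    [2:2]
    [2:2]
    [2:3]


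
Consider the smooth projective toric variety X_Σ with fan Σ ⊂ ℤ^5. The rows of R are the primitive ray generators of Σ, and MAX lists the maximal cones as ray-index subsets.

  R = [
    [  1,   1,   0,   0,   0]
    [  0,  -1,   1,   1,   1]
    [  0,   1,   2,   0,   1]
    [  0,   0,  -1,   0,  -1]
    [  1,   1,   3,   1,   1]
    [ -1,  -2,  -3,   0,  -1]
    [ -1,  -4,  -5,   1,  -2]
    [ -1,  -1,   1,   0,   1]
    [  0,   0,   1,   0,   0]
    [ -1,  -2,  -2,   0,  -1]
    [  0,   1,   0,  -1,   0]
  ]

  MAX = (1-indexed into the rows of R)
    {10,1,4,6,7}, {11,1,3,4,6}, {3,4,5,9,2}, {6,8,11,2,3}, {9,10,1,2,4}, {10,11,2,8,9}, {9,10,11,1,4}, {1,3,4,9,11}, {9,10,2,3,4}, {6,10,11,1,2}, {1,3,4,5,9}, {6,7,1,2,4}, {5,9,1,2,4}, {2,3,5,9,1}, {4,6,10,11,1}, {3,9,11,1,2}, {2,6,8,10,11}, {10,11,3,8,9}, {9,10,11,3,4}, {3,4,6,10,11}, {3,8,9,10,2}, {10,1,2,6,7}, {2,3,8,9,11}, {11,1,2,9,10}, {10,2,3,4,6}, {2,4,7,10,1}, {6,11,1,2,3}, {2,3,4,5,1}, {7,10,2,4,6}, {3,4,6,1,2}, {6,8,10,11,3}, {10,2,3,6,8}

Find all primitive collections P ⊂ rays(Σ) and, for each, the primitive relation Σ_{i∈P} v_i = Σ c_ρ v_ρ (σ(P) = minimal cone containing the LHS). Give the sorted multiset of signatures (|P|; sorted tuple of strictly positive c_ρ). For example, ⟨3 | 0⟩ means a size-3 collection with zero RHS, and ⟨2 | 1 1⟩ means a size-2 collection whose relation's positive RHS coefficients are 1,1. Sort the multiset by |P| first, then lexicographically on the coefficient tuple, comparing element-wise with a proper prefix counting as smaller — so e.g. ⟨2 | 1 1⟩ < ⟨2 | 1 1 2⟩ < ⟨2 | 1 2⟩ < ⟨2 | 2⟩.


Primitive collections (17):

  P={6,9}:  v_{6} + v_{9} = v_{10} — sig = ⟨2 | 1⟩
  P={1,8}:  v_{1} + v_{8} = v_{2} + v_{11} — sig = ⟨2 | 1 1⟩
  P={4,8}:  v_{4} + v_{8} = v_{3} + v_{10} — sig = ⟨2 | 1 1⟩
  P={5,6}:  v_{5} + v_{6} = v_{2} + v_{4} — sig = ⟨2 | 1 1⟩
  P={3,7}:  v_{3} + v_{7} = v_{2} + v_{4} + v_{6} — sig = ⟨2 | 1 1 1⟩
  P={5,8}:  v_{5} + v_{8} = v_{2} + v_{3} + v_{9} — sig = ⟨2 | 1 1 1⟩
  P={5,10}:  v_{5} + v_{10} = v_{2} + v_{4} + v_{9} — sig = ⟨2 | 1 1 1⟩
  P={5,11}:  v_{5} + v_{11} = v_{1} + v_{3} + v_{9} — sig = ⟨2 | 1 1 1⟩
  P={7,8}:  v_{7} + v_{8} = v_{2} + v_{6} + v_{10} — sig = ⟨2 | 1 1 1⟩
  P={7,11}:  v_{7} + v_{11} = v_{1} + v_{6} + v_{10} — sig = ⟨2 | 1 1 1⟩
  P={7,9}:  v_{7} + v_{9} = v_{1} + v_{2} + v_{4} + 2·v_{10} — sig = ⟨2 | 1 1 1 2⟩
  P={5,7}:  v_{5} + v_{7} = v_{1} + 2·v_{2} + 2·v_{4} + v_{10} — sig = ⟨2 | 1 1 2 2⟩
  P={1,3,10}:  v_{1} + v_{3} + v_{10} = 0 — sig = ⟨3 | 0⟩
  P={2,4,11}:  v_{2} + v_{4} + v_{11} = 0 — sig = ⟨3 | 0⟩
  P={2,3,10,11}:  v_{2} + v_{3} + v_{10} + v_{11} = v_{8} — sig = ⟨4 | 1⟩
  P={1,2,3,4,9}:  v_{1} + v_{2} + v_{3} + v_{4} + v_{9} = v_{5} — sig = ⟨5 | 1⟩
  P={1,2,4,6,10}:  v_{1} + v_{2} + v_{4} + v_{6} + v_{10} = v_{7} — sig = ⟨5 | 1⟩

Hence PRS(X_Σ) =
    ⟨2 | 1⟩
    ⟨2 | 1 1⟩
    ⟨2 | 1 1⟩
    ⟨2 | 1 1⟩
    ⟨2 | 1 1 1⟩
    ⟨2 | 1 1 1⟩
    ⟨2 | 1 1 1⟩
    ⟨2 | 1 1 1⟩
    ⟨2 | 1 1 1⟩
    ⟨2 | 1 1 1⟩
    ⟨2 | 1 1 1 2⟩
    ⟨2 | 1 1 2 2⟩
    ⟨3 | 0⟩
    ⟨3 | 0⟩
    ⟨4 | 1⟩
    ⟨5 | 1⟩
    ⟨5 | 1⟩


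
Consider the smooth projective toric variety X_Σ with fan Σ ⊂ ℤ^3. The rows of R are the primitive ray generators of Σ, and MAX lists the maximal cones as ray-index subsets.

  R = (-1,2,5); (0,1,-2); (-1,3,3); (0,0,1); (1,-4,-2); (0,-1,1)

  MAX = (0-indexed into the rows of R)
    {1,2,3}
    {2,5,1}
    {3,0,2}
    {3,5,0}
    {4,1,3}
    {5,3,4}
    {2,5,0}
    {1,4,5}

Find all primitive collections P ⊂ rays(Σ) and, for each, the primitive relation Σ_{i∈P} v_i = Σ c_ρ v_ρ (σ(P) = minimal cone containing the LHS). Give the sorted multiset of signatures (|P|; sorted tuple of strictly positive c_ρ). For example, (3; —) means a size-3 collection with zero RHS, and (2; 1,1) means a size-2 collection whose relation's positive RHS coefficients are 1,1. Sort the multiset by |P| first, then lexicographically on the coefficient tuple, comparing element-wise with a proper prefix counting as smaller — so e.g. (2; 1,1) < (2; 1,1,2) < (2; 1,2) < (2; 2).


Δ(Σ) — 6 vertices, 5 min non-faces:

  P={0,1}:  v_{0} + v_{1} = v_{2}  ⇒ sig = (2; 1)
  P={2,4}:  v_{2} + v_{4} = v_{5}  ⇒ sig = (2; 1)
  P={0,4}:  v_{0} + v_{4} = v_{3} + 2·v_{5}  ⇒ sig = (2; 1,2)
  P={1,3,5}:  v_{1} + v_{3} + v_{5} = 0  ⇒ sig = (3; —)
  P={2,3,5}:  v_{2} + v_{3} + v_{5} = v_{0}  ⇒ sig = (3; 1)

Signatures (|P|; sorted positive RHS coefficients), sorted:
    |P|=2: 3 collections, coeffs (1), (1), (1,2)
    |P|=3: 2 collections, coeffs (), (1)


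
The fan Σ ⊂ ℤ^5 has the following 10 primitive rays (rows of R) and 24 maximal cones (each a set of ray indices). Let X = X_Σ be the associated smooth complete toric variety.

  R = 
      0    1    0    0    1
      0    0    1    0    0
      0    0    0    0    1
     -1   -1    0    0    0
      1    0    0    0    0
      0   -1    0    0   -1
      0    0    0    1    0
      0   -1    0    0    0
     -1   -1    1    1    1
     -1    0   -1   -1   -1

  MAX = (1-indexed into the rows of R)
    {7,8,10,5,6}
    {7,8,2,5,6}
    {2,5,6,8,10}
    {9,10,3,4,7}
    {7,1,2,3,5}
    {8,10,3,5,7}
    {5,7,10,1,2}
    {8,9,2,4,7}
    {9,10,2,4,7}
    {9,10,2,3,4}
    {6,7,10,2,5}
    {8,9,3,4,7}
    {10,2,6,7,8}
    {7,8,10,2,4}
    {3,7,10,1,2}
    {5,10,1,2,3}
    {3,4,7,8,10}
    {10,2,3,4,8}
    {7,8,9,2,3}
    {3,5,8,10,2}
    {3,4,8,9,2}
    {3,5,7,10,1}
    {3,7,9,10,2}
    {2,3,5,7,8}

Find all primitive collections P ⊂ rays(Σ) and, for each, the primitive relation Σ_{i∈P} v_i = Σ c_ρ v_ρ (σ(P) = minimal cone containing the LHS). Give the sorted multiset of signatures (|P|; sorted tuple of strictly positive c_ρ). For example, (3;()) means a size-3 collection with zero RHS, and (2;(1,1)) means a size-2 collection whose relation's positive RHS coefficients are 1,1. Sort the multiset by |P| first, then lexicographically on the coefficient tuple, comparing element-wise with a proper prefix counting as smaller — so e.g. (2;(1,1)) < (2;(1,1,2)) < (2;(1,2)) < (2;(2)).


14 minimal non-faces of Δ(Σ) (on 10 rays):

  P = {1,6}:  v_{1} + v_{6} = 0 — sig = (2;())
  P = {1,8}:  v_{1} + v_{8} = v_{3} — sig = (2;(1))
  P = {3,6}:  v_{3} + v_{6} = v_{8} — sig = (2;(1))
  P = {4,5}:  v_{4} + v_{5} = v_{8} — sig = (2;(1))
  P = {5,9}:  v_{5} + v_{9} = v_{2} + v_{3} + v_{7} + v_{8} — sig = (2;(1,1,1,1))
  P = {6,9}:  v_{6} + v_{9} = v_{2} + v_{4} + v_{7} + v_{8} — sig = (2;(1,1,1,1))
  P = {1,4}:  v_{1} + v_{4} = v_{2} + 2·v_{3} + v_{7} + v_{10} — sig = (2;(1,1,1,2))
  P = {4,6}:  v_{4} + v_{6} = v_{2} + v_{7} + 2·v_{8} + v_{10} — sig = (2;(1,1,1,2))
  P = {1,9}:  v_{1} + v_{9} = 2·v_{2} + 3·v_{3} + 2·v_{7} + v_{10} — sig = (2;(1,2,2,3))
  P = {8,9,10}:  v_{8} + v_{9} + v_{10} = 2·v_{4} — sig = (3;(2))
  P = {2,3,4,7}:  v_{2} + v_{3} + v_{4} + v_{7} = v_{9} — sig = (4;(1))
  P = {2,3,5,7,10}:  v_{2} + v_{3} + v_{5} + v_{7} + v_{10} = 0 — sig = (5;())
  P = {2,3,7,8,10}:  v_{2} + v_{3} + v_{7} + v_{8} + v_{10} = v_{4} — sig = (5;(1))
  P = {2,5,7,8,10}:  v_{2} + v_{5} + v_{7} + v_{8} + v_{10} = v_{6} — sig = (5;(1))

Signatures (|P|; sorted positive RHS coefficients), sorted:
    |P|=2: 9 collections, coeffs (), (1), (1), (1), (1,1,1,1), (1,1,1,1), (1,1,1,2), (1,1,1,2), (1,2,2,3)
    |P|=3: 1 collection, coeffs (2)
    |P|=4: 1 collection, coeffs (1)
    |P|=5: 3 collections, coeffs (), (1), (1)


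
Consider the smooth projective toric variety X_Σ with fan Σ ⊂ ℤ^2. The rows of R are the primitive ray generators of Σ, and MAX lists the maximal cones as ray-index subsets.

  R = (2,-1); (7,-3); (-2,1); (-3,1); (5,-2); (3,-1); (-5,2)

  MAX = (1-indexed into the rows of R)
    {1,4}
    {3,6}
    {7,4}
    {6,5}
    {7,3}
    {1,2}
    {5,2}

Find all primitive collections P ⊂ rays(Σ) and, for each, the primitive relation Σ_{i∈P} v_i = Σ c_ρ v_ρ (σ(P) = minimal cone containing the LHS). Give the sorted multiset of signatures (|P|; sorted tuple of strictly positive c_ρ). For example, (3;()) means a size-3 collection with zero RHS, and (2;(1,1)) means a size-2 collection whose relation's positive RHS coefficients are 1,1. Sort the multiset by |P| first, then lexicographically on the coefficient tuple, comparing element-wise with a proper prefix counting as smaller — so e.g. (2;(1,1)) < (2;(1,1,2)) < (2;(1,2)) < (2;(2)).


Minimal non-faces — 14 found among 7 rays, 7 max cones:

  • {1,3}:  v_{1} + v_{3} = 0  →  sig = (2;())
  • {4,6}:  v_{4} + v_{6} = 0  →  sig = (2;())
  • {5,7}:  v_{5} + v_{7} = 0  →  sig = (2;())
  • {1,5}:  v_{1} + v_{5} = v_{2}  →  sig = (2;(1))
  • {1,6}:  v_{1} + v_{6} = v_{5}  →  sig = (2;(1))
  • {1,7}:  v_{1} + v_{7} = v_{4}  →  sig = (2;(1))
  • {2,3}:  v_{2} + v_{3} = v_{5}  →  sig = (2;(1))
  • {2,7}:  v_{2} + v_{7} = v_{1}  →  sig = (2;(1))
  • {3,4}:  v_{3} + v_{4} = v_{7}  →  sig = (2;(1))
  • {3,5}:  v_{3} + v_{5} = v_{6}  →  sig = (2;(1))
  • {4,5}:  v_{4} + v_{5} = v_{1}  →  sig = (2;(1))
  • {6,7}:  v_{6} + v_{7} = v_{3}  →  sig = (2;(1))
  • {2,4}:  v_{2} + v_{4} = 2·v_{1}  →  sig = (2;(2))
  • {2,6}:  v_{2} + v_{6} = 2·v_{5}  →  sig = (2;(2))

Hence PRS(X_Σ) =
    |P|=2: 14 collections, coeffs (), (), (), (1), (1), (1), (1), (1), (1), (1), (1), (1), (2), (2)


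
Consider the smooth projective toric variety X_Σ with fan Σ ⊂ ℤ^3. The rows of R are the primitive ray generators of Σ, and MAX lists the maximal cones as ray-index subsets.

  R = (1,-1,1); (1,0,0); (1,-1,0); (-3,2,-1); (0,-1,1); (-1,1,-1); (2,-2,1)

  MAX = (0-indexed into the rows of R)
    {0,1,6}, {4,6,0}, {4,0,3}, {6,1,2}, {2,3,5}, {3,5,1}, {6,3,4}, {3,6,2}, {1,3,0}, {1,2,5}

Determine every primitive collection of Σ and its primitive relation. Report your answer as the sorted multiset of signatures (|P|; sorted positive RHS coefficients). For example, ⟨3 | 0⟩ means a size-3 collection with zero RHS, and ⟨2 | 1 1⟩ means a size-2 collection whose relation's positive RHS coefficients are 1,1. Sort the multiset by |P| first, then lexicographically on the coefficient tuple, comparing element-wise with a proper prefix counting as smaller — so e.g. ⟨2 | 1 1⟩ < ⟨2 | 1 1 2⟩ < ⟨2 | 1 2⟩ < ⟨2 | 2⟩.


Σ has 9 primitive collections:

  P = {0,5}:  v_{0} + v_{5} = 0 — sig = ⟨2 | 0⟩
  P = {0,2}:  v_{0} + v_{2} = v_{6} — sig = ⟨2 | 1⟩
  P = {1,4}:  v_{1} + v_{4} = v_{0} — sig = ⟨2 | 1⟩
  P = {5,6}:  v_{5} + v_{6} = v_{2} — sig = ⟨2 | 1⟩
  P = {4,5}:  v_{4} + v_{5} = v_{3} + v_{6} — sig = ⟨2 | 1 1⟩
  P = {2,4}:  v_{2} + v_{4} = v_{3} + 2·v_{6} — sig = ⟨2 | 1 2⟩
  P = {1,3,6}:  v_{1} + v_{3} + v_{6} = 0 — sig = ⟨3 | 0⟩
  P = {0,3,6}:  v_{0} + v_{3} + v_{6} = v_{4} — sig = ⟨3 | 1⟩
  P = {1,2,3}:  v_{1} + v_{2} + v_{3} = v_{5} — sig = ⟨3 | 1⟩

Hence PRS(X_Σ) =
[⟨2 | 0⟩, ⟨2 | 1⟩, ⟨2 | 1⟩, ⟨2 | 1⟩, ⟨2 | 1 1⟩, ⟨2 | 1 2⟩, ⟨3 | 0⟩, ⟨3 | 1⟩, ⟨3 | 1⟩]


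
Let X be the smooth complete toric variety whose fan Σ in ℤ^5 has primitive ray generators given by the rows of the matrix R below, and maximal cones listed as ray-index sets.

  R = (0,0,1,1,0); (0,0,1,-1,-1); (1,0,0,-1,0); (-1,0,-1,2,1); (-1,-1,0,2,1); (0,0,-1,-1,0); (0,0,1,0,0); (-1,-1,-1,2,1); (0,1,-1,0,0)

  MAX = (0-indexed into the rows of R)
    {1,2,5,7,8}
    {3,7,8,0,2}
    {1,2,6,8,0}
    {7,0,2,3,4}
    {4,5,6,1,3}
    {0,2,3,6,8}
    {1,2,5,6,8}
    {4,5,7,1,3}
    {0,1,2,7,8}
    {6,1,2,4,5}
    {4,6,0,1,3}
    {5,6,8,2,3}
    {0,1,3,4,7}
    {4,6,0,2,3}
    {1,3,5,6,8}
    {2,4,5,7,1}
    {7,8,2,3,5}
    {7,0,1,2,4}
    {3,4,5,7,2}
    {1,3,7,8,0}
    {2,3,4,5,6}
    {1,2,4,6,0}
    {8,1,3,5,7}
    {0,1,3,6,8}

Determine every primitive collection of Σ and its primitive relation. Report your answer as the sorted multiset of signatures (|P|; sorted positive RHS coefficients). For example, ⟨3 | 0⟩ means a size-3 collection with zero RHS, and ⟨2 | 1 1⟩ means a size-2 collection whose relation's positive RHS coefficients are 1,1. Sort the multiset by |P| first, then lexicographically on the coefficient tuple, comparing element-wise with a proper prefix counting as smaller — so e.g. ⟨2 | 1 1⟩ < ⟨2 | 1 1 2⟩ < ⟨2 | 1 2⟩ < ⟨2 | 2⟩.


Minimal non-faces — 4 found among 9 rays, 24 max cones:

  • {0,5}:  v_{0} + v_{5} = 0 — sig = ⟨2 | 0⟩
  • {4,8}:  v_{4} + v_{8} = v_{3} — sig = ⟨2 | 1⟩
  • {6,7}:  v_{6} + v_{7} = v_{4} — sig = ⟨2 | 1⟩
  • {1,2,3}:  v_{1} + v_{2} + v_{3} = 0 — sig = ⟨3 | 0⟩

Signatures (|P|; sorted positive RHS coefficients), sorted:
{ ⟨2 | 0⟩,  ⟨2 | 1⟩ ×2,  ⟨3 | 0⟩ }


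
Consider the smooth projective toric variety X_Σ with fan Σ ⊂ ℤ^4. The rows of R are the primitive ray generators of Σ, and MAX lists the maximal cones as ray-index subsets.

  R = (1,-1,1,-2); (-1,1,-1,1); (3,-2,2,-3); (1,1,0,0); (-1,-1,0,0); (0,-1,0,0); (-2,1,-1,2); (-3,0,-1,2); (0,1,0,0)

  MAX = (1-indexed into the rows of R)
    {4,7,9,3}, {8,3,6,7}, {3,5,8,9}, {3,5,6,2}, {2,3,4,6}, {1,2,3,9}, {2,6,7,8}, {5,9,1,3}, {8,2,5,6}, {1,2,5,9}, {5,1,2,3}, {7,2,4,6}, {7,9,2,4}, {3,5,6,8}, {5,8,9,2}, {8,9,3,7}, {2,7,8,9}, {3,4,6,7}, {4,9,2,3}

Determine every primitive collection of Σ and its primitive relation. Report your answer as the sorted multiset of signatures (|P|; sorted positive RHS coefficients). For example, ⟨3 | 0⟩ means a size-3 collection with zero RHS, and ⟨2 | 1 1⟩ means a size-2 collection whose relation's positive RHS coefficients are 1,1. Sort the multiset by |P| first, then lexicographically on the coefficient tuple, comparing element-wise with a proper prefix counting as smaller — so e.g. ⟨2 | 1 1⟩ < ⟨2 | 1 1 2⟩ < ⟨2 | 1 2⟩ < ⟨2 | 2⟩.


11 collections generate NE(X_Σ); each relation:

  • {4,5}:  v_{4} + v_{5} = 0  ⟹  sig = ⟨2 | 0⟩
  • {6,9}:  v_{6} + v_{9} = 0  ⟹  sig = ⟨2 | 0⟩
  • {4,8}:  v_{4} + v_{8} = v_{7}  ⟹  sig = ⟨2 | 1⟩
  • {5,7}:  v_{5} + v_{7} = v_{8}  ⟹  sig = ⟨2 | 1⟩
  • {1,7}:  v_{1} + v_{7} = v_{5} + v_{9}  ⟹  sig = ⟨2 | 1 1⟩
  • {1,4}:  v_{1} + v_{4} = v_{2} + v_{3} + v_{9}  ⟹  sig = ⟨2 | 1 1 1⟩
  • {1,6}:  v_{1} + v_{6} = v_{2} + v_{3} + v_{5}  ⟹  sig = ⟨2 | 1 1 1⟩
  • {1,8}:  v_{1} + v_{8} = 2·v_{5} + v_{9}  ⟹  sig = ⟨2 | 1 2⟩
  • {2,3,7}:  v_{2} + v_{3} + v_{7} = 0  ⟹  sig = ⟨3 | 0⟩
  • {2,3,8}:  v_{2} + v_{3} + v_{8} = v_{5}  ⟹  sig = ⟨3 | 1⟩
  • {2,3,5,9}:  v_{2} + v_{3} + v_{5} + v_{9} = v_{1}  ⟹  sig = ⟨4 | 1⟩

Hence PRS(X_Σ) =
    ⟨2 | 0⟩
    ⟨2 | 0⟩
    ⟨2 | 1⟩
    ⟨2 | 1⟩
    ⟨2 | 1 1⟩
    ⟨2 | 1 1 1⟩
    ⟨2 | 1 1 1⟩
    ⟨2 | 1 2⟩
    ⟨3 | 0⟩
    ⟨3 | 1⟩
    ⟨4 | 1⟩


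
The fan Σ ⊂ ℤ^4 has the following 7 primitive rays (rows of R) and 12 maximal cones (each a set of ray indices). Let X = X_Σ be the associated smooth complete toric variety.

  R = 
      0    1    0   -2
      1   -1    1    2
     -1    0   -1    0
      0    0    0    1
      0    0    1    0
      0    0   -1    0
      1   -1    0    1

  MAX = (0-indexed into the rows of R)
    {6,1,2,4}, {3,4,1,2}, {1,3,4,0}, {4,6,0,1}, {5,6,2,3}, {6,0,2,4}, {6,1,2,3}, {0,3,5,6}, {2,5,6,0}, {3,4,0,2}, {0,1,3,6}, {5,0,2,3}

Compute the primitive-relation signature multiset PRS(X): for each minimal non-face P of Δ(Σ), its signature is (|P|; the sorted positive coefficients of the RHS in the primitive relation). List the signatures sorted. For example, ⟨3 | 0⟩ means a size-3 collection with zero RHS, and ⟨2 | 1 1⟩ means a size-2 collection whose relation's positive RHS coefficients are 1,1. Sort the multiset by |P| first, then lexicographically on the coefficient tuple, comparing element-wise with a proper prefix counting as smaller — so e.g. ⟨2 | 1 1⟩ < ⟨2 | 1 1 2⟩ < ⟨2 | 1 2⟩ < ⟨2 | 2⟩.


The 5 primitive collections of Σ (r=7, n=4):

  P={4,5}:  v_{4} + v_{5} = 0 ; sig = ⟨2 | 0⟩
  P={1,5}:  v_{1} + v_{5} = v_{3} + v_{6} ; sig = ⟨2 | 1 1⟩
  P={0,1,2}:  v_{0} + v_{1} + v_{2} = 0 ; sig = ⟨3 | 0⟩
  P={3,4,6}:  v_{3} + v_{4} + v_{6} = v_{1} ; sig = ⟨3 | 1⟩
  P={0,2,3,6}:  v_{0} + v_{2} + v_{3} + v_{6} = v_{5} ; sig = ⟨4 | 1⟩

Sorted signature multiset PRS(X):
[⟨2 | 0⟩, ⟨2 | 1 1⟩, ⟨3 | 0⟩, ⟨3 | 1⟩, ⟨4 | 1⟩]
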